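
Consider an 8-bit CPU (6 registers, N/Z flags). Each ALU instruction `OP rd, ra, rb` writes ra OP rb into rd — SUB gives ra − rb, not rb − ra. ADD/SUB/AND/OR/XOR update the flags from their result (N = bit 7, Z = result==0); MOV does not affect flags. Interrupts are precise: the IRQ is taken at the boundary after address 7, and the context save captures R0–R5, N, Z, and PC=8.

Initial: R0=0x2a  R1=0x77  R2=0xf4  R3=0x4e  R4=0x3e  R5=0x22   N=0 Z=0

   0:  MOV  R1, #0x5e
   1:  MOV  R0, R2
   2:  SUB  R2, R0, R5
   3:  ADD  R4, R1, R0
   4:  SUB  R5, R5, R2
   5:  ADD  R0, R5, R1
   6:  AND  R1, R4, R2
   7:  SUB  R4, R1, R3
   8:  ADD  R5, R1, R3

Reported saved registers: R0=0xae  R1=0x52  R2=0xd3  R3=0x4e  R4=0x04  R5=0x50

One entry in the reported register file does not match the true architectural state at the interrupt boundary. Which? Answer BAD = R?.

after  0: R0=0x2a R1=0x5e R2=0xf4 R3=0x4e R4=0x3e R5=0x22  N=0 Z=0
after  1: R0=0xf4 R1=0x5e R2=0xf4 R3=0x4e R4=0x3e R5=0x22  N=0 Z=0
after  2: R0=0xf4 R1=0x5e R2=0xd2 R3=0x4e R4=0x3e R5=0x22  N=1 Z=0
after  3: R0=0xf4 R1=0x5e R2=0xd2 R3=0x4e R4=0x52 R5=0x22  N=0 Z=0
after  4: R0=0xf4 R1=0x5e R2=0xd2 R3=0x4e R4=0x52 R5=0x50  N=0 Z=0
after  5: R0=0xae R1=0x5e R2=0xd2 R3=0x4e R4=0x52 R5=0x50  N=1 Z=0
after  6: R0=0xae R1=0x52 R2=0xd2 R3=0x4e R4=0x52 R5=0x50  N=0 Z=0
after  7: R0=0xae R1=0x52 R2=0xd2 R3=0x4e R4=0x04 R5=0x50  N=0 Z=0
-- IRQ taken; context saved, return-PC = 8 --
mismatch: R2: reported 0xd3 vs actual 0xd2

BAD = R2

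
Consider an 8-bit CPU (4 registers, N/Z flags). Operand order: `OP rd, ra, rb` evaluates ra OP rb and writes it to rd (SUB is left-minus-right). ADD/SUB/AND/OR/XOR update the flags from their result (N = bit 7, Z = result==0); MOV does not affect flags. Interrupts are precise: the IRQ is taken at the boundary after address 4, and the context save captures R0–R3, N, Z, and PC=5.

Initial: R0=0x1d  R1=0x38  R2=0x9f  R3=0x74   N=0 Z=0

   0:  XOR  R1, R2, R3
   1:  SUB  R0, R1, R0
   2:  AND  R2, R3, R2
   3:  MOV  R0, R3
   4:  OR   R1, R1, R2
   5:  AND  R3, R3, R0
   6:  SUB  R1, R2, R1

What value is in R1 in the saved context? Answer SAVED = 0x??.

SAVED = 0xff

after  0: R0=0x1d R1=0xeb R2=0x9f R3=0x74  N=1 Z=0
after  1: R0=0xce R1=0xeb R2=0x9f R3=0x74  N=1 Z=0
after  2: R0=0xce R1=0xeb R2=0x14 R3=0x74  N=0 Z=0
after  3: R0=0x74 R1=0xeb R2=0x14 R3=0x74  N=0 Z=0
after  4: R0=0x74 R1=0xff R2=0x14 R3=0x74  N=1 Z=0
-- IRQ taken; context saved, return-PC = 5 --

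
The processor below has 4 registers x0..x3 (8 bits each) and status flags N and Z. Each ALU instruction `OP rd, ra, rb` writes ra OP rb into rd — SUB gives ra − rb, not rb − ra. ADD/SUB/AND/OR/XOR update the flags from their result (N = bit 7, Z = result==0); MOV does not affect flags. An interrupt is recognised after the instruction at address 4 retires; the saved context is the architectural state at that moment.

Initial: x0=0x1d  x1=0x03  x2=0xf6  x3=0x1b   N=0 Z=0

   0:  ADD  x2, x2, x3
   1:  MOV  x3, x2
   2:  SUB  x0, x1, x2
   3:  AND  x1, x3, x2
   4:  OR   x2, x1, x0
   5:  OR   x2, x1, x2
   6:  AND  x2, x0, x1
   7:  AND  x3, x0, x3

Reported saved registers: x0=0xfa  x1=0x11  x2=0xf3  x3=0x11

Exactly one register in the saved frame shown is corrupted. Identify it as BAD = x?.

after  0: x0=0x1d x1=0x03 x2=0x11 x3=0x1b  N=0 Z=0
after  1: x0=0x1d x1=0x03 x2=0x11 x3=0x11  N=0 Z=0
after  2: x0=0xf2 x1=0x03 x2=0x11 x3=0x11  N=1 Z=0
after  3: x0=0xf2 x1=0x11 x2=0x11 x3=0x11  N=0 Z=0
after  4: x0=0xf2 x1=0x11 x2=0xf3 x3=0x11  N=1 Z=0
-- IRQ taken; context saved, return-PC = 5 --
mismatch: x0: reported 0xfa vs actual 0xf2

BAD = x0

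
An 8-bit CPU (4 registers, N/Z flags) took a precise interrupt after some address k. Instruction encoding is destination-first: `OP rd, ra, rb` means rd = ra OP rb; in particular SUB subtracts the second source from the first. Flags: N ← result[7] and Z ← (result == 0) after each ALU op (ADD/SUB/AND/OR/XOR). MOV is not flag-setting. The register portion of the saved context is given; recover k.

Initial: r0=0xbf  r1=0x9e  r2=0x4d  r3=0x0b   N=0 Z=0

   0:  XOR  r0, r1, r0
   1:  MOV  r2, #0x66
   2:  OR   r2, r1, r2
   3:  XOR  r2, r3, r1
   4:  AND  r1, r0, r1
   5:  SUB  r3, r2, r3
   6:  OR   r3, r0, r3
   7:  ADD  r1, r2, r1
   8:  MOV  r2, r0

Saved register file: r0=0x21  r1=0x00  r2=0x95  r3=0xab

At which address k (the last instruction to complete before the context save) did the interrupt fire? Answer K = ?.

after  0: r0=0x21 r1=0x9e r2=0x4d r3=0x0b  N=0 Z=0
after  1: r0=0x21 r1=0x9e r2=0x66 r3=0x0b  N=0 Z=0
after  2: r0=0x21 r1=0x9e r2=0xfe r3=0x0b  N=1 Z=0
after  3: r0=0x21 r1=0x9e r2=0x95 r3=0x0b  N=1 Z=0
after  4: r0=0x21 r1=0x00 r2=0x95 r3=0x0b  N=0 Z=1
after  5: r0=0x21 r1=0x00 r2=0x95 r3=0x8a  N=1 Z=0
after  6: r0=0x21 r1=0x00 r2=0x95 r3=0xab  N=1 Z=0
-- IRQ taken; context saved, return-PC = 7 --

K = 6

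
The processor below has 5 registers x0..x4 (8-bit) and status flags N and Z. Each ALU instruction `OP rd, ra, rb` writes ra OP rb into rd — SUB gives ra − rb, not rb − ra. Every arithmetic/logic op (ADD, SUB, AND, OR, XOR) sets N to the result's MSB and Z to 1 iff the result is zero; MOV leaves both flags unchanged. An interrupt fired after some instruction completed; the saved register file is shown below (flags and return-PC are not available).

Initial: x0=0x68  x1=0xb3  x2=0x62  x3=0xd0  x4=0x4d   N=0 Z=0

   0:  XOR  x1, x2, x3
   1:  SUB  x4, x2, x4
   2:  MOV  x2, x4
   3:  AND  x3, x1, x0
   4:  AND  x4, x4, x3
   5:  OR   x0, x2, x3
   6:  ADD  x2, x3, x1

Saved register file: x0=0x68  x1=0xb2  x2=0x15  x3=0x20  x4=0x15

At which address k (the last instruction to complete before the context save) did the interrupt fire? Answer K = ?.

K = 3

after  0: x0=0x68 x1=0xb2 x2=0x62 x3=0xd0 x4=0x4d  N=1 Z=0
after  1: x0=0x68 x1=0xb2 x2=0x62 x3=0xd0 x4=0x15  N=0 Z=0
after  2: x0=0x68 x1=0xb2 x2=0x15 x3=0xd0 x4=0x15  N=0 Z=0
after  3: x0=0x68 x1=0xb2 x2=0x15 x3=0x20 x4=0x15  N=0 Z=0
-- IRQ taken; context saved, return-PC = 4 --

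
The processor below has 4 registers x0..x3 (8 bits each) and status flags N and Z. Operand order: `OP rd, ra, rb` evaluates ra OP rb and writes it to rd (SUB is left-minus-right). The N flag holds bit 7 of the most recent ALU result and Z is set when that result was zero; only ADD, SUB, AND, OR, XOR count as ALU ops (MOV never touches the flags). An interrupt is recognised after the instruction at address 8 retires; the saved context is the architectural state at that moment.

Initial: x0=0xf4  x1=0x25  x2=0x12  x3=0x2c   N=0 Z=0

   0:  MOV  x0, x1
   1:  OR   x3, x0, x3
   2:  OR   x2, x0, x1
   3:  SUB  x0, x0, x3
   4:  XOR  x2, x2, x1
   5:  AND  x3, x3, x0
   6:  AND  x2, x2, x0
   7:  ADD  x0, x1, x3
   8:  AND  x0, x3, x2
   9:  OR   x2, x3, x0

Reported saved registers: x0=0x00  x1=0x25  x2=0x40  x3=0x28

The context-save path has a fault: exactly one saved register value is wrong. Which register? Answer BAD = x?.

after  0: x0=0x25 x1=0x25 x2=0x12 x3=0x2c  N=0 Z=0
after  1: x0=0x25 x1=0x25 x2=0x12 x3=0x2d  N=0 Z=0
after  2: x0=0x25 x1=0x25 x2=0x25 x3=0x2d  N=0 Z=0
after  3: x0=0xf8 x1=0x25 x2=0x25 x3=0x2d  N=1 Z=0
after  4: x0=0xf8 x1=0x25 x2=0x00 x3=0x2d  N=0 Z=1
after  5: x0=0xf8 x1=0x25 x2=0x00 x3=0x28  N=0 Z=0
after  6: x0=0xf8 x1=0x25 x2=0x00 x3=0x28  N=0 Z=1
after  7: x0=0x4d x1=0x25 x2=0x00 x3=0x28  N=0 Z=0
after  8: x0=0x00 x1=0x25 x2=0x00 x3=0x28  N=0 Z=1
-- IRQ taken; context saved, return-PC = 9 --
mismatch: x2: reported 0x40 vs actual 0x00

BAD = x2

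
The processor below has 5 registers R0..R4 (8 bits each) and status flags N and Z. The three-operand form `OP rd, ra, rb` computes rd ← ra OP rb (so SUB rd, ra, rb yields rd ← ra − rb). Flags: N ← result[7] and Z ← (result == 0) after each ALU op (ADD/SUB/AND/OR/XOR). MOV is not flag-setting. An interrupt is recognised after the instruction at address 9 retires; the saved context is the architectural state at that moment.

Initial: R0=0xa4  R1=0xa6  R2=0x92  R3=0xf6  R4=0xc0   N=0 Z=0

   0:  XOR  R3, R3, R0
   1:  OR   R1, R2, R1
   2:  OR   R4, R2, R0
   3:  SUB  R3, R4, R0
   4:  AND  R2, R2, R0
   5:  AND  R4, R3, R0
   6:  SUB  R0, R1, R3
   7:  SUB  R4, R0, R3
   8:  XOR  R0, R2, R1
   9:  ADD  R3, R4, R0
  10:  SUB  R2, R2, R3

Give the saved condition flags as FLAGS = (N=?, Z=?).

after  0: R0=0xa4 R1=0xa6 R2=0x92 R3=0x52 R4=0xc0  N=0 Z=0
after  1: R0=0xa4 R1=0xb6 R2=0x92 R3=0x52 R4=0xc0  N=1 Z=0
after  2: R0=0xa4 R1=0xb6 R2=0x92 R3=0x52 R4=0xb6  N=1 Z=0
after  3: R0=0xa4 R1=0xb6 R2=0x92 R3=0x12 R4=0xb6  N=0 Z=0
after  4: R0=0xa4 R1=0xb6 R2=0x80 R3=0x12 R4=0xb6  N=1 Z=0
after  5: R0=0xa4 R1=0xb6 R2=0x80 R3=0x12 R4=0x00  N=0 Z=1
after  6: R0=0xa4 R1=0xb6 R2=0x80 R3=0x12 R4=0x00  N=1 Z=0
after  7: R0=0xa4 R1=0xb6 R2=0x80 R3=0x12 R4=0x92  N=1 Z=0
after  8: R0=0x36 R1=0xb6 R2=0x80 R3=0x12 R4=0x92  N=0 Z=0
after  9: R0=0x36 R1=0xb6 R2=0x80 R3=0xc8 R4=0x92  N=1 Z=0
-- IRQ taken; context saved, return-PC = 10 --

FLAGS = (N=1, Z=0)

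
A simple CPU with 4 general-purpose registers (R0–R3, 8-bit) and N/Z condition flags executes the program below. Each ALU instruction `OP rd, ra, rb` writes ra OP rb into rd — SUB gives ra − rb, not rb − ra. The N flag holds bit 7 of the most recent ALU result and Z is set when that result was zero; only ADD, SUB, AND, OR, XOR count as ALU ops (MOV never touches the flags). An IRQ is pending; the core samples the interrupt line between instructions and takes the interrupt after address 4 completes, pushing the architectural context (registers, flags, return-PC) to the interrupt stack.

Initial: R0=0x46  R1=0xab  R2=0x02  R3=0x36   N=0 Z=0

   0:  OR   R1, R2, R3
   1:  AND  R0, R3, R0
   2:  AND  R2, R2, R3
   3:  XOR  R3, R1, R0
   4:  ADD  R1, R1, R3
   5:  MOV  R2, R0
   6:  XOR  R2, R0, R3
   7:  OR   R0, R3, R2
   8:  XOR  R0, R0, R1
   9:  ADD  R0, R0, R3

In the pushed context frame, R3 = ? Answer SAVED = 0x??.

SAVED = 0x30

after  0: R0=0x46 R1=0x36 R2=0x02 R3=0x36  N=0 Z=0
after  1: R0=0x06 R1=0x36 R2=0x02 R3=0x36  N=0 Z=0
after  2: R0=0x06 R1=0x36 R2=0x02 R3=0x36  N=0 Z=0
after  3: R0=0x06 R1=0x36 R2=0x02 R3=0x30  N=0 Z=0
after  4: R0=0x06 R1=0x66 R2=0x02 R3=0x30  N=0 Z=0
-- IRQ taken; context saved, return-PC = 5 --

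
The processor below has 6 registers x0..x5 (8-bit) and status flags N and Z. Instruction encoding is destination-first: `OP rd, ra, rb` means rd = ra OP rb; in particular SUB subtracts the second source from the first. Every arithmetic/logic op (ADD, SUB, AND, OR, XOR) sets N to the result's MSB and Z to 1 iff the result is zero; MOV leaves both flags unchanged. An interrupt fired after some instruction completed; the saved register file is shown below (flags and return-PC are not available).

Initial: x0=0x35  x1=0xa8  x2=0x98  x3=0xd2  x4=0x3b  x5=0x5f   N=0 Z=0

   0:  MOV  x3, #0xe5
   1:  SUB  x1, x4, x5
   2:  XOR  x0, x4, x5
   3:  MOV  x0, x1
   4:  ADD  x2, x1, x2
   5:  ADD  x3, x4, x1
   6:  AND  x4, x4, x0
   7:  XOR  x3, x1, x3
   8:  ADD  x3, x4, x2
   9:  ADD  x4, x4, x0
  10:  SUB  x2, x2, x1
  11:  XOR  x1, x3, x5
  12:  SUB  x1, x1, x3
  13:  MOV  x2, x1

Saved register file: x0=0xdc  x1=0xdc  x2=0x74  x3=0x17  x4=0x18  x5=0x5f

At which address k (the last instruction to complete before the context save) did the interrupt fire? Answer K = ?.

K = 6

after  0: x0=0x35 x1=0xa8 x2=0x98 x3=0xe5 x4=0x3b x5=0x5f  N=0 Z=0
after  1: x0=0x35 x1=0xdc x2=0x98 x3=0xe5 x4=0x3b x5=0x5f  N=1 Z=0
after  2: x0=0x64 x1=0xdc x2=0x98 x3=0xe5 x4=0x3b x5=0x5f  N=0 Z=0
after  3: x0=0xdc x1=0xdc x2=0x98 x3=0xe5 x4=0x3b x5=0x5f  N=0 Z=0
after  4: x0=0xdc x1=0xdc x2=0x74 x3=0xe5 x4=0x3b x5=0x5f  N=0 Z=0
after  5: x0=0xdc x1=0xdc x2=0x74 x3=0x17 x4=0x3b x5=0x5f  N=0 Z=0
after  6: x0=0xdc x1=0xdc x2=0x74 x3=0x17 x4=0x18 x5=0x5f  N=0 Z=0
-- IRQ taken; context saved, return-PC = 7 --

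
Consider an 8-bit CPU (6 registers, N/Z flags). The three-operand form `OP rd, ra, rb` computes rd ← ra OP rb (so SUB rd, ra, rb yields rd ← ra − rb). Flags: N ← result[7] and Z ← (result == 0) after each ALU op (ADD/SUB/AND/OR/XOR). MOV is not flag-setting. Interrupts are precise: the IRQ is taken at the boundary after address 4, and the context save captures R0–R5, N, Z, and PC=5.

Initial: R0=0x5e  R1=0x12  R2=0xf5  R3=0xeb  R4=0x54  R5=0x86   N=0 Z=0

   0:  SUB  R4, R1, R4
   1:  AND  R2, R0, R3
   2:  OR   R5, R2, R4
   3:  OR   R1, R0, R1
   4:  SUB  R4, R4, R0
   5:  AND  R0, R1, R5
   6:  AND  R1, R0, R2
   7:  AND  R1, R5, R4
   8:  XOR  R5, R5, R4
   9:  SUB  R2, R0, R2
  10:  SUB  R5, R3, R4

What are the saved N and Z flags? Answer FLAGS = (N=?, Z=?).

FLAGS = (N=0, Z=0)

after  0: R0=0x5e R1=0x12 R2=0xf5 R3=0xeb R4=0xbe R5=0x86  N=1 Z=0
after  1: R0=0x5e R1=0x12 R2=0x4a R3=0xeb R4=0xbe R5=0x86  N=0 Z=0
after  2: R0=0x5e R1=0x12 R2=0x4a R3=0xeb R4=0xbe R5=0xfe  N=1 Z=0
after  3: R0=0x5e R1=0x5e R2=0x4a R3=0xeb R4=0xbe R5=0xfe  N=0 Z=0
after  4: R0=0x5e R1=0x5e R2=0x4a R3=0xeb R4=0x60 R5=0xfe  N=0 Z=0
-- IRQ taken; context saved, return-PC = 5 --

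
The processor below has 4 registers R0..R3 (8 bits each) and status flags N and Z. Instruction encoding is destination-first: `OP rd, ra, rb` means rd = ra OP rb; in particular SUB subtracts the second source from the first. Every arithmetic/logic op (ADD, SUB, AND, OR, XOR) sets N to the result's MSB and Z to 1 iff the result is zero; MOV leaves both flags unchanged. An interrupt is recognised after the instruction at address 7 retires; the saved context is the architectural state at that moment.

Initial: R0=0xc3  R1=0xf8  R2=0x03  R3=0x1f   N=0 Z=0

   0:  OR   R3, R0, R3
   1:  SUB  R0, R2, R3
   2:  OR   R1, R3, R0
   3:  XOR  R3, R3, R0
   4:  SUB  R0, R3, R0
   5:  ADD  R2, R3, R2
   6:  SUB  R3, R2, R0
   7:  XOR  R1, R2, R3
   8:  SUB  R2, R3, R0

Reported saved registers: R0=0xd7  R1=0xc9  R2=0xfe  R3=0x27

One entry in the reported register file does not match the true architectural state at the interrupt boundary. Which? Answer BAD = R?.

BAD = R1

after  0: R0=0xc3 R1=0xf8 R2=0x03 R3=0xdf  N=1 Z=0
after  1: R0=0x24 R1=0xf8 R2=0x03 R3=0xdf  N=0 Z=0
after  2: R0=0x24 R1=0xff R2=0x03 R3=0xdf  N=1 Z=0
after  3: R0=0x24 R1=0xff R2=0x03 R3=0xfb  N=1 Z=0
after  4: R0=0xd7 R1=0xff R2=0x03 R3=0xfb  N=1 Z=0
after  5: R0=0xd7 R1=0xff R2=0xfe R3=0xfb  N=1 Z=0
after  6: R0=0xd7 R1=0xff R2=0xfe R3=0x27  N=0 Z=0
after  7: R0=0xd7 R1=0xd9 R2=0xfe R3=0x27  N=1 Z=0
-- IRQ taken; context saved, return-PC = 8 --
mismatch: R1: reported 0xc9 vs actual 0xd9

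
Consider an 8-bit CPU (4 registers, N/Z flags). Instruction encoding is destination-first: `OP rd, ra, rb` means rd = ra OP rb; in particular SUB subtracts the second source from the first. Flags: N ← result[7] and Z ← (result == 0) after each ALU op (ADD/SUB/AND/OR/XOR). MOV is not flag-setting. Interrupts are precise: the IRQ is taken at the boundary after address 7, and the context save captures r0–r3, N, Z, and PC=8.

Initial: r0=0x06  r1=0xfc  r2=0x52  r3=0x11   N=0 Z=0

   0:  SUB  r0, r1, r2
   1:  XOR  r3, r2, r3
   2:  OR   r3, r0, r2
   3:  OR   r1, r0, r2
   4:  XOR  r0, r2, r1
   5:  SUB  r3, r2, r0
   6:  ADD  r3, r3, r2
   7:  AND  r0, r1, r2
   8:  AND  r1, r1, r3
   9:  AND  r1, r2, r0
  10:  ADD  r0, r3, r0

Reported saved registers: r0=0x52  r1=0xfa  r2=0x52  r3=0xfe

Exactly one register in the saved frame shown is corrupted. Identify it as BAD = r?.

BAD = r3

after  0: r0=0xaa r1=0xfc r2=0x52 r3=0x11  N=1 Z=0
after  1: r0=0xaa r1=0xfc r2=0x52 r3=0x43  N=0 Z=0
after  2: r0=0xaa r1=0xfc r2=0x52 r3=0xfa  N=1 Z=0
after  3: r0=0xaa r1=0xfa r2=0x52 r3=0xfa  N=1 Z=0
after  4: r0=0xa8 r1=0xfa r2=0x52 r3=0xfa  N=1 Z=0
after  5: r0=0xa8 r1=0xfa r2=0x52 r3=0xaa  N=1 Z=0
after  6: r0=0xa8 r1=0xfa r2=0x52 r3=0xfc  N=1 Z=0
after  7: r0=0x52 r1=0xfa r2=0x52 r3=0xfc  N=0 Z=0
-- IRQ taken; context saved, return-PC = 8 --
mismatch: r3: reported 0xfe vs actual 0xfc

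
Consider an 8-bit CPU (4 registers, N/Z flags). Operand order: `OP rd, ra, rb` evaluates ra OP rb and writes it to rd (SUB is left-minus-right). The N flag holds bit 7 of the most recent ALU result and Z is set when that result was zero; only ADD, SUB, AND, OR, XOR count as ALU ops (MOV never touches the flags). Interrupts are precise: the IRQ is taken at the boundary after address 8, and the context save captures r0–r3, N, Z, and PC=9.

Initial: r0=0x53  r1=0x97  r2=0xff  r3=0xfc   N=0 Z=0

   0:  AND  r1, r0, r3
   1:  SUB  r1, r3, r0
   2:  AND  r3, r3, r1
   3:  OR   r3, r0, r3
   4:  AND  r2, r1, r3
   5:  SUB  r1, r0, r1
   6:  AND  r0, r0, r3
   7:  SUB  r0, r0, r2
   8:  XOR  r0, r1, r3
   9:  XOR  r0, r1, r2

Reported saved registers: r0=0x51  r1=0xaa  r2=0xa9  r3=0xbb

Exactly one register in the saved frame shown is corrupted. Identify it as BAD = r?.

BAD = r3

after  0: r0=0x53 r1=0x50 r2=0xff r3=0xfc  N=0 Z=0
after  1: r0=0x53 r1=0xa9 r2=0xff r3=0xfc  N=1 Z=0
after  2: r0=0x53 r1=0xa9 r2=0xff r3=0xa8  N=1 Z=0
after  3: r0=0x53 r1=0xa9 r2=0xff r3=0xfb  N=1 Z=0
after  4: r0=0x53 r1=0xa9 r2=0xa9 r3=0xfb  N=1 Z=0
after  5: r0=0x53 r1=0xaa r2=0xa9 r3=0xfb  N=1 Z=0
after  6: r0=0x53 r1=0xaa r2=0xa9 r3=0xfb  N=0 Z=0
after  7: r0=0xaa r1=0xaa r2=0xa9 r3=0xfb  N=1 Z=0
after  8: r0=0x51 r1=0xaa r2=0xa9 r3=0xfb  N=0 Z=0
-- IRQ taken; context saved, return-PC = 9 --
mismatch: r3: reported 0xbb vs actual 0xfb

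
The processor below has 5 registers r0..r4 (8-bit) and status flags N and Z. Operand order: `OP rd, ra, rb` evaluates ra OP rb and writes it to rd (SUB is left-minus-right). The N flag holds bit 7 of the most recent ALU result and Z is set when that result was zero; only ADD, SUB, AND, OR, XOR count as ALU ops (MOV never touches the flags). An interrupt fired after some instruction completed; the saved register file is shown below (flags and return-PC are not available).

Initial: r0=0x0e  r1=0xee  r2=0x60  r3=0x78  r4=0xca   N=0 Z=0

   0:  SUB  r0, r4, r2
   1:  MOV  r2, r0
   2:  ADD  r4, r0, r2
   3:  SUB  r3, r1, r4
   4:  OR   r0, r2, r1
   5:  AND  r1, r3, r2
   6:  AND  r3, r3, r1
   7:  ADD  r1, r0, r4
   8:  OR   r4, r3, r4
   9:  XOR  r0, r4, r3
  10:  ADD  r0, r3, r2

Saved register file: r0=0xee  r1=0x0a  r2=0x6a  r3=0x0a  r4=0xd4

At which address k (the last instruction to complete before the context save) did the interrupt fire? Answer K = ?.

after  0: r0=0x6a r1=0xee r2=0x60 r3=0x78 r4=0xca  N=0 Z=0
after  1: r0=0x6a r1=0xee r2=0x6a r3=0x78 r4=0xca  N=0 Z=0
after  2: r0=0x6a r1=0xee r2=0x6a r3=0x78 r4=0xd4  N=1 Z=0
after  3: r0=0x6a r1=0xee r2=0x6a r3=0x1a r4=0xd4  N=0 Z=0
after  4: r0=0xee r1=0xee r2=0x6a r3=0x1a r4=0xd4  N=1 Z=0
after  5: r0=0xee r1=0x0a r2=0x6a r3=0x1a r4=0xd4  N=0 Z=0
after  6: r0=0xee r1=0x0a r2=0x6a r3=0x0a r4=0xd4  N=0 Z=0
-- IRQ taken; context saved, return-PC = 7 --

K = 6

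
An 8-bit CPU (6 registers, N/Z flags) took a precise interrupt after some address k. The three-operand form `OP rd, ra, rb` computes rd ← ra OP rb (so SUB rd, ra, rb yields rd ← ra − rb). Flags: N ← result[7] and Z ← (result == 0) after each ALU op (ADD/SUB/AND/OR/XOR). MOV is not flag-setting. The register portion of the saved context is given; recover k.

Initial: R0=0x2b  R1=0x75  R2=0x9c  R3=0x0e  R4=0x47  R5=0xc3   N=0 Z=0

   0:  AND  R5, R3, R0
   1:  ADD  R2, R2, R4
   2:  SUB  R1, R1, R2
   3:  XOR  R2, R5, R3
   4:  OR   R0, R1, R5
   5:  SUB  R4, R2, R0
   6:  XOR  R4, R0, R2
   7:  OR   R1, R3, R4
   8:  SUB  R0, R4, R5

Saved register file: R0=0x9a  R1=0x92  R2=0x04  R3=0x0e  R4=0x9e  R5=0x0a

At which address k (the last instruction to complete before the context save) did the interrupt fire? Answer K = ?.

K = 6

after  0: R0=0x2b R1=0x75 R2=0x9c R3=0x0e R4=0x47 R5=0x0a  N=0 Z=0
after  1: R0=0x2b R1=0x75 R2=0xe3 R3=0x0e R4=0x47 R5=0x0a  N=1 Z=0
after  2: R0=0x2b R1=0x92 R2=0xe3 R3=0x0e R4=0x47 R5=0x0a  N=1 Z=0
after  3: R0=0x2b R1=0x92 R2=0x04 R3=0x0e R4=0x47 R5=0x0a  N=0 Z=0
after  4: R0=0x9a R1=0x92 R2=0x04 R3=0x0e R4=0x47 R5=0x0a  N=1 Z=0
after  5: R0=0x9a R1=0x92 R2=0x04 R3=0x0e R4=0x6a R5=0x0a  N=0 Z=0
after  6: R0=0x9a R1=0x92 R2=0x04 R3=0x0e R4=0x9e R5=0x0a  N=1 Z=0
-- IRQ taken; context saved, return-PC = 7 --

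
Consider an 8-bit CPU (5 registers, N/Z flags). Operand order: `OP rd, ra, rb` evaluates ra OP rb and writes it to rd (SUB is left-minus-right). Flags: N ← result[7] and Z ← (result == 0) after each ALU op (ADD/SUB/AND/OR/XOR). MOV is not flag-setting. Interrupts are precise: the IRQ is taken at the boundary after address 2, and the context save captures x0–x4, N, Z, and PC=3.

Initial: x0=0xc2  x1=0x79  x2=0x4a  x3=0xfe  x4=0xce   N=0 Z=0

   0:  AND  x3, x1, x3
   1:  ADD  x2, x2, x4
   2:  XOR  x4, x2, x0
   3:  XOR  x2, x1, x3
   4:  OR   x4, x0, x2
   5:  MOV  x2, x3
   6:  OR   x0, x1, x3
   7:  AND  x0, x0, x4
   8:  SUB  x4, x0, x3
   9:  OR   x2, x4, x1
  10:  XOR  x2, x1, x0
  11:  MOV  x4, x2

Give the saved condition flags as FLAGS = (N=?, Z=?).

FLAGS = (N=1, Z=0)

after  0: x0=0xc2 x1=0x79 x2=0x4a x3=0x78 x4=0xce  N=0 Z=0
after  1: x0=0xc2 x1=0x79 x2=0x18 x3=0x78 x4=0xce  N=0 Z=0
after  2: x0=0xc2 x1=0x79 x2=0x18 x3=0x78 x4=0xda  N=1 Z=0
-- IRQ taken; context saved, return-PC = 3 --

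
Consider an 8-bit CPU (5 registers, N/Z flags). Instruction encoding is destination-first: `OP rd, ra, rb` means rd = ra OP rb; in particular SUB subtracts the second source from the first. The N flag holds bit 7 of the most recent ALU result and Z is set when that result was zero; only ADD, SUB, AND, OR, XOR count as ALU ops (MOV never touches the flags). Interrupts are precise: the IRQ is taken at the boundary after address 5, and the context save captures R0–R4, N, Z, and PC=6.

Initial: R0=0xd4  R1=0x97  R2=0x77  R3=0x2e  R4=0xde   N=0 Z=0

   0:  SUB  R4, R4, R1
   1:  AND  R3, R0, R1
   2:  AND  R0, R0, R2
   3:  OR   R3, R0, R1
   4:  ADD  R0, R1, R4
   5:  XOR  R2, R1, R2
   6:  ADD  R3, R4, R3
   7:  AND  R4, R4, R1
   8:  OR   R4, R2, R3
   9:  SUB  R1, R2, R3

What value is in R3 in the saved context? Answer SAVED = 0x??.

after  0: R0=0xd4 R1=0x97 R2=0x77 R3=0x2e R4=0x47  N=0 Z=0
after  1: R0=0xd4 R1=0x97 R2=0x77 R3=0x94 R4=0x47  N=1 Z=0
after  2: R0=0x54 R1=0x97 R2=0x77 R3=0x94 R4=0x47  N=0 Z=0
after  3: R0=0x54 R1=0x97 R2=0x77 R3=0xd7 R4=0x47  N=1 Z=0
after  4: R0=0xde R1=0x97 R2=0x77 R3=0xd7 R4=0x47  N=1 Z=0
after  5: R0=0xde R1=0x97 R2=0xe0 R3=0xd7 R4=0x47  N=1 Z=0
-- IRQ taken; context saved, return-PC = 6 --

SAVED = 0xd7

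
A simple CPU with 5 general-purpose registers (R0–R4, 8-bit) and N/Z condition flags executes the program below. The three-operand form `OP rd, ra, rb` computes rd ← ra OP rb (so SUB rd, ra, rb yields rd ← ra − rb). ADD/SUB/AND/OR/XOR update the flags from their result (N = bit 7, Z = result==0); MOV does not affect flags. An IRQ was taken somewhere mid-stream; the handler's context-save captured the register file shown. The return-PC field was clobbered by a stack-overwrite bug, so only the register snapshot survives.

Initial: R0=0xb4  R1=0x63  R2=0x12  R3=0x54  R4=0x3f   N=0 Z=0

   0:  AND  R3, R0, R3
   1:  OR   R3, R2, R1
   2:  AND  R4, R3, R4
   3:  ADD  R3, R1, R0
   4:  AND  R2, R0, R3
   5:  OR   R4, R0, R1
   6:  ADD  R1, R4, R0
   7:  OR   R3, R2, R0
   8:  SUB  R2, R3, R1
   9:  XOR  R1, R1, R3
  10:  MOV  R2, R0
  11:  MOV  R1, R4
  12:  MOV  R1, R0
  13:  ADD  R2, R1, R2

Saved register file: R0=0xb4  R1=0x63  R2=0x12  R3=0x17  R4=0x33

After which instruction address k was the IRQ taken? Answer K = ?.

after  0: R0=0xb4 R1=0x63 R2=0x12 R3=0x14 R4=0x3f  N=0 Z=0
after  1: R0=0xb4 R1=0x63 R2=0x12 R3=0x73 R4=0x3f  N=0 Z=0
after  2: R0=0xb4 R1=0x63 R2=0x12 R3=0x73 R4=0x33  N=0 Z=0
after  3: R0=0xb4 R1=0x63 R2=0x12 R3=0x17 R4=0x33  N=0 Z=0
-- IRQ taken; context saved, return-PC = 4 --

K = 3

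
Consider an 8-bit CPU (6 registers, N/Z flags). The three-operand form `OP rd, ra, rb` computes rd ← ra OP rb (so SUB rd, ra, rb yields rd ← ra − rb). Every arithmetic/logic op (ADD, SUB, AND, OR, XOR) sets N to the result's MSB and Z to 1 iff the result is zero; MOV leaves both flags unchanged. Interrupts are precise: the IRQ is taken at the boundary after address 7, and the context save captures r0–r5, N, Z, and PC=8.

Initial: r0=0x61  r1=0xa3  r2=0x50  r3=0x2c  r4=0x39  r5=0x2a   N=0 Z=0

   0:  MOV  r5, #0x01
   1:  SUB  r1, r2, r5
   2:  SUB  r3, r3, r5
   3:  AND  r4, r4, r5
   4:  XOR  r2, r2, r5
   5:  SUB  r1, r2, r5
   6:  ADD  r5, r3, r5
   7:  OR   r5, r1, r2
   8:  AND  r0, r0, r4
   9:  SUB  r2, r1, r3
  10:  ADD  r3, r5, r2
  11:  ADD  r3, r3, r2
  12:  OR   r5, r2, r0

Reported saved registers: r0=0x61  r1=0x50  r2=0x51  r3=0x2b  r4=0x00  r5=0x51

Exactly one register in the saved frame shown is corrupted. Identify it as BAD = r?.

BAD = r4

after  0: r0=0x61 r1=0xa3 r2=0x50 r3=0x2c r4=0x39 r5=0x01  N=0 Z=0
after  1: r0=0x61 r1=0x4f r2=0x50 r3=0x2c r4=0x39 r5=0x01  N=0 Z=0
after  2: r0=0x61 r1=0x4f r2=0x50 r3=0x2b r4=0x39 r5=0x01  N=0 Z=0
after  3: r0=0x61 r1=0x4f r2=0x50 r3=0x2b r4=0x01 r5=0x01  N=0 Z=0
after  4: r0=0x61 r1=0x4f r2=0x51 r3=0x2b r4=0x01 r5=0x01  N=0 Z=0
after  5: r0=0x61 r1=0x50 r2=0x51 r3=0x2b r4=0x01 r5=0x01  N=0 Z=0
after  6: r0=0x61 r1=0x50 r2=0x51 r3=0x2b r4=0x01 r5=0x2c  N=0 Z=0
after  7: r0=0x61 r1=0x50 r2=0x51 r3=0x2b r4=0x01 r5=0x51  N=0 Z=0
-- IRQ taken; context saved, return-PC = 8 --
mismatch: r4: reported 0x00 vs actual 0x01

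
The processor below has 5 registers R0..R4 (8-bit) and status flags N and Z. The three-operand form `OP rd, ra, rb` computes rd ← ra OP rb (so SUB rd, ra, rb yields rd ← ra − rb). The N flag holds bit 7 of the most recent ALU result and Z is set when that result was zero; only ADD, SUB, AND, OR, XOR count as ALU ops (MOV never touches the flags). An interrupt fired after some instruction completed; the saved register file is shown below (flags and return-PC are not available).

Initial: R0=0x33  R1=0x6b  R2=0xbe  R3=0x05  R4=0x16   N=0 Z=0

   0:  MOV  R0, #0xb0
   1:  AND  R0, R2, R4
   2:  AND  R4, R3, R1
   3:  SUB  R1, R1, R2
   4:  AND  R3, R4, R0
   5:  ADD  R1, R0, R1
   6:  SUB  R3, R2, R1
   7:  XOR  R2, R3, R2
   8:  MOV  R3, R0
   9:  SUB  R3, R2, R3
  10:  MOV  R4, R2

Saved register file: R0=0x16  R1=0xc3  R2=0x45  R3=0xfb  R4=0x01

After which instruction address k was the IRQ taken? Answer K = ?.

after  0: R0=0xb0 R1=0x6b R2=0xbe R3=0x05 R4=0x16  N=0 Z=0
after  1: R0=0x16 R1=0x6b R2=0xbe R3=0x05 R4=0x16  N=0 Z=0
after  2: R0=0x16 R1=0x6b R2=0xbe R3=0x05 R4=0x01  N=0 Z=0
after  3: R0=0x16 R1=0xad R2=0xbe R3=0x05 R4=0x01  N=1 Z=0
after  4: R0=0x16 R1=0xad R2=0xbe R3=0x00 R4=0x01  N=0 Z=1
after  5: R0=0x16 R1=0xc3 R2=0xbe R3=0x00 R4=0x01  N=1 Z=0
after  6: R0=0x16 R1=0xc3 R2=0xbe R3=0xfb R4=0x01  N=1 Z=0
after  7: R0=0x16 R1=0xc3 R2=0x45 R3=0xfb R4=0x01  N=0 Z=0
-- IRQ taken; context saved, return-PC = 8 --

K = 7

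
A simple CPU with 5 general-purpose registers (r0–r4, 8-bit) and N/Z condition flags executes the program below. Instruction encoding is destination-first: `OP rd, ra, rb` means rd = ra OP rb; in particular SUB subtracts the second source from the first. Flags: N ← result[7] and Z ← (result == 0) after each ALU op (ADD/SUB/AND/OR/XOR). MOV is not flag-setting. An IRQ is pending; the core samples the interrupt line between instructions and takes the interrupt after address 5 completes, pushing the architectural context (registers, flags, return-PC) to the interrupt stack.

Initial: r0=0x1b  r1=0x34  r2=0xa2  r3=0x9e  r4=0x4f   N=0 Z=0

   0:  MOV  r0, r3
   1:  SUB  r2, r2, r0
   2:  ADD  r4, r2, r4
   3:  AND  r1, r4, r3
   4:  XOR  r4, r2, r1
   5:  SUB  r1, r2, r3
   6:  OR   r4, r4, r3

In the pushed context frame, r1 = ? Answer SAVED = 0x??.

after  0: r0=0x9e r1=0x34 r2=0xa2 r3=0x9e r4=0x4f  N=0 Z=0
after  1: r0=0x9e r1=0x34 r2=0x04 r3=0x9e r4=0x4f  N=0 Z=0
after  2: r0=0x9e r1=0x34 r2=0x04 r3=0x9e r4=0x53  N=0 Z=0
after  3: r0=0x9e r1=0x12 r2=0x04 r3=0x9e r4=0x53  N=0 Z=0
after  4: r0=0x9e r1=0x12 r2=0x04 r3=0x9e r4=0x16  N=0 Z=0
after  5: r0=0x9e r1=0x66 r2=0x04 r3=0x9e r4=0x16  N=0 Z=0
-- IRQ taken; context saved, return-PC = 6 --

SAVED = 0x66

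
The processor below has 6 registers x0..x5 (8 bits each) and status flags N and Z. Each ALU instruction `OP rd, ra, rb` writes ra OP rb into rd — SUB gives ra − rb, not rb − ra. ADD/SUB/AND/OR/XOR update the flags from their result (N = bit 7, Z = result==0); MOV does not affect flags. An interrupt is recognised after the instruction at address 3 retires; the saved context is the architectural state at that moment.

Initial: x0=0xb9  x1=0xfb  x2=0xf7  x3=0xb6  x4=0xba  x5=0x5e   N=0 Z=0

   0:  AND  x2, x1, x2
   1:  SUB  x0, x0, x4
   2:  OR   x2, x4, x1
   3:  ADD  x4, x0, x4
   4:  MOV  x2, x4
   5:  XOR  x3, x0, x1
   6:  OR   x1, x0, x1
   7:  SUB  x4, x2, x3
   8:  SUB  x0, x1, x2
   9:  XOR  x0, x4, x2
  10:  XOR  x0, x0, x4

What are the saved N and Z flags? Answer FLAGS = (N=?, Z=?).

after  0: x0=0xb9 x1=0xfb x2=0xf3 x3=0xb6 x4=0xba x5=0x5e  N=1 Z=0
after  1: x0=0xff x1=0xfb x2=0xf3 x3=0xb6 x4=0xba x5=0x5e  N=1 Z=0
after  2: x0=0xff x1=0xfb x2=0xfb x3=0xb6 x4=0xba x5=0x5e  N=1 Z=0
after  3: x0=0xff x1=0xfb x2=0xfb x3=0xb6 x4=0xb9 x5=0x5e  N=1 Z=0
-- IRQ taken; context saved, return-PC = 4 --

FLAGS = (N=1, Z=0)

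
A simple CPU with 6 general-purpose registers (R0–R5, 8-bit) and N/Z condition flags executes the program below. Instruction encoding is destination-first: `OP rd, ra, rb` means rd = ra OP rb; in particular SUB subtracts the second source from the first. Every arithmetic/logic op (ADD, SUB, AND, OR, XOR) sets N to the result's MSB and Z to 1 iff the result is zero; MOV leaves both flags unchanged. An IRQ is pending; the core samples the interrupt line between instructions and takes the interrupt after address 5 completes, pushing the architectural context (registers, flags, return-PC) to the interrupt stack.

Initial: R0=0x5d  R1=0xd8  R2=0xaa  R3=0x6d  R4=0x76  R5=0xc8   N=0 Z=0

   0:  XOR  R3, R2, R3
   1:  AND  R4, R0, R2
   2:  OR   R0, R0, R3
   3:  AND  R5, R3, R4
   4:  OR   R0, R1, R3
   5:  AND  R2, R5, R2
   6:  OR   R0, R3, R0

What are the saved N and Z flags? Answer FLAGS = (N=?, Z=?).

FLAGS = (N=0, Z=1)

after  0: R0=0x5d R1=0xd8 R2=0xaa R3=0xc7 R4=0x76 R5=0xc8  N=1 Z=0
after  1: R0=0x5d R1=0xd8 R2=0xaa R3=0xc7 R4=0x08 R5=0xc8  N=0 Z=0
after  2: R0=0xdf R1=0xd8 R2=0xaa R3=0xc7 R4=0x08 R5=0xc8  N=1 Z=0
after  3: R0=0xdf R1=0xd8 R2=0xaa R3=0xc7 R4=0x08 R5=0x00  N=0 Z=1
after  4: R0=0xdf R1=0xd8 R2=0xaa R3=0xc7 R4=0x08 R5=0x00  N=1 Z=0
after  5: R0=0xdf R1=0xd8 R2=0x00 R3=0xc7 R4=0x08 R5=0x00  N=0 Z=1
-- IRQ taken; context saved, return-PC = 6 --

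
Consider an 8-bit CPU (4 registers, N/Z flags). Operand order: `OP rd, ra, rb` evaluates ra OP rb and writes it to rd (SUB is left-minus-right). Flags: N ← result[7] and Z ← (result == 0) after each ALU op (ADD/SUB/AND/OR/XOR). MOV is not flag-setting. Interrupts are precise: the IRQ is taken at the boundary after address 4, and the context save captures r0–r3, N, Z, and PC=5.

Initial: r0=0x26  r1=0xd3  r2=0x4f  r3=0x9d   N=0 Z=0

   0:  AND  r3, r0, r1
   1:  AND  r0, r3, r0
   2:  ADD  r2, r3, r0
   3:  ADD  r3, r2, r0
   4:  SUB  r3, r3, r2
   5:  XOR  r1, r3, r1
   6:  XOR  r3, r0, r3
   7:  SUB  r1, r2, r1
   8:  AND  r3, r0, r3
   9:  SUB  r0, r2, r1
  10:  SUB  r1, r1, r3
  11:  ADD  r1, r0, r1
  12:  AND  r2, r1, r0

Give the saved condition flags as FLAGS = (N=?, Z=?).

FLAGS = (N=0, Z=0)

after  0: r0=0x26 r1=0xd3 r2=0x4f r3=0x02  N=0 Z=0
after  1: r0=0x02 r1=0xd3 r2=0x4f r3=0x02  N=0 Z=0
after  2: r0=0x02 r1=0xd3 r2=0x04 r3=0x02  N=0 Z=0
after  3: r0=0x02 r1=0xd3 r2=0x04 r3=0x06  N=0 Z=0
after  4: r0=0x02 r1=0xd3 r2=0x04 r3=0x02  N=0 Z=0
-- IRQ taken; context saved, return-PC = 5 --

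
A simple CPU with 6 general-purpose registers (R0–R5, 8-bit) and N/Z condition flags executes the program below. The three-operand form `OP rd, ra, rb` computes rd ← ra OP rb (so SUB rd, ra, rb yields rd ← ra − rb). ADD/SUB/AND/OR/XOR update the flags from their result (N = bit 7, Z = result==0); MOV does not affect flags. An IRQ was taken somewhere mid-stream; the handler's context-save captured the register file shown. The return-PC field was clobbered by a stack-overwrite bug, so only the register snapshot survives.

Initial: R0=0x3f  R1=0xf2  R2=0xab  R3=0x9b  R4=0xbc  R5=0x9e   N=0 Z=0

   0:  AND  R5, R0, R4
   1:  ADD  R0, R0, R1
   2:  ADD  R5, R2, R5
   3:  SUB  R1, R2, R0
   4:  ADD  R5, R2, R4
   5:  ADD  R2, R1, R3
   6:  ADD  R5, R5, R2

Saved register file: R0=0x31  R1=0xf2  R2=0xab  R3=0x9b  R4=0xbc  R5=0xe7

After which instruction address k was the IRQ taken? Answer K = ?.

after  0: R0=0x3f R1=0xf2 R2=0xab R3=0x9b R4=0xbc R5=0x3c  N=0 Z=0
after  1: R0=0x31 R1=0xf2 R2=0xab R3=0x9b R4=0xbc R5=0x3c  N=0 Z=0
after  2: R0=0x31 R1=0xf2 R2=0xab R3=0x9b R4=0xbc R5=0xe7  N=1 Z=0
-- IRQ taken; context saved, return-PC = 3 --

K = 2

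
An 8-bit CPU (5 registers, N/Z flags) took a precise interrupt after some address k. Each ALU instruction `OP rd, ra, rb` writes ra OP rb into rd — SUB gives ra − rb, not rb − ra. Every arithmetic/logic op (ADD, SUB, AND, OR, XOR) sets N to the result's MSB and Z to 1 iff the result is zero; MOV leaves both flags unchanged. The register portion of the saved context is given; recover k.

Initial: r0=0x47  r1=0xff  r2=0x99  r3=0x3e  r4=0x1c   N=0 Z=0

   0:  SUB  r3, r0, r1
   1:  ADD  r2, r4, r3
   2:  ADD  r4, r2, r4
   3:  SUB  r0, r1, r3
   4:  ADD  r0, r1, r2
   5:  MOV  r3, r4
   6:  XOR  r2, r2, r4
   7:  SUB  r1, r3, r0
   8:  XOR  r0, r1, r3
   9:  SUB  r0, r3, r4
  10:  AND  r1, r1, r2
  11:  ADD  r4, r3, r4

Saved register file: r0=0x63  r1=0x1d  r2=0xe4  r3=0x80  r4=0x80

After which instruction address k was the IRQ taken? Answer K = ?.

after  0: r0=0x47 r1=0xff r2=0x99 r3=0x48 r4=0x1c  N=0 Z=0
after  1: r0=0x47 r1=0xff r2=0x64 r3=0x48 r4=0x1c  N=0 Z=0
after  2: r0=0x47 r1=0xff r2=0x64 r3=0x48 r4=0x80  N=1 Z=0
after  3: r0=0xb7 r1=0xff r2=0x64 r3=0x48 r4=0x80  N=1 Z=0
after  4: r0=0x63 r1=0xff r2=0x64 r3=0x48 r4=0x80  N=0 Z=0
after  5: r0=0x63 r1=0xff r2=0x64 r3=0x80 r4=0x80  N=0 Z=0
after  6: r0=0x63 r1=0xff r2=0xe4 r3=0x80 r4=0x80  N=1 Z=0
after  7: r0=0x63 r1=0x1d r2=0xe4 r3=0x80 r4=0x80  N=0 Z=0
-- IRQ taken; context saved, return-PC = 8 --

K = 7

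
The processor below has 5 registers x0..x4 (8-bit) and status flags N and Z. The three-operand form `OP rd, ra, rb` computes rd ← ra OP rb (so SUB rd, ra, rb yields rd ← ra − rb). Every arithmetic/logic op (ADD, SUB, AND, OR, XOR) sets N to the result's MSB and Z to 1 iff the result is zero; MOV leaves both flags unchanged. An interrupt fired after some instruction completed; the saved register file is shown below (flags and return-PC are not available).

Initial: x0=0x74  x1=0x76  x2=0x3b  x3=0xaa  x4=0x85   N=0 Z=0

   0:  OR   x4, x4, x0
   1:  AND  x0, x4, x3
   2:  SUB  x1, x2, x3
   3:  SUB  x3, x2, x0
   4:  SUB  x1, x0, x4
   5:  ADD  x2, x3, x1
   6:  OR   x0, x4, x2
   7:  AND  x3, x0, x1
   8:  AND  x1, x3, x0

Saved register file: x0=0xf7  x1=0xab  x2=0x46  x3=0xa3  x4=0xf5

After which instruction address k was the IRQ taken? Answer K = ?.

after  0: x0=0x74 x1=0x76 x2=0x3b x3=0xaa x4=0xf5  N=1 Z=0
after  1: x0=0xa0 x1=0x76 x2=0x3b x3=0xaa x4=0xf5  N=1 Z=0
after  2: x0=0xa0 x1=0x91 x2=0x3b x3=0xaa x4=0xf5  N=1 Z=0
after  3: x0=0xa0 x1=0x91 x2=0x3b x3=0x9b x4=0xf5  N=1 Z=0
after  4: x0=0xa0 x1=0xab x2=0x3b x3=0x9b x4=0xf5  N=1 Z=0
after  5: x0=0xa0 x1=0xab x2=0x46 x3=0x9b x4=0xf5  N=0 Z=0
after  6: x0=0xf7 x1=0xab x2=0x46 x3=0x9b x4=0xf5  N=1 Z=0
after  7: x0=0xf7 x1=0xab x2=0x46 x3=0xa3 x4=0xf5  N=1 Z=0
-- IRQ taken; context saved, return-PC = 8 --

K = 7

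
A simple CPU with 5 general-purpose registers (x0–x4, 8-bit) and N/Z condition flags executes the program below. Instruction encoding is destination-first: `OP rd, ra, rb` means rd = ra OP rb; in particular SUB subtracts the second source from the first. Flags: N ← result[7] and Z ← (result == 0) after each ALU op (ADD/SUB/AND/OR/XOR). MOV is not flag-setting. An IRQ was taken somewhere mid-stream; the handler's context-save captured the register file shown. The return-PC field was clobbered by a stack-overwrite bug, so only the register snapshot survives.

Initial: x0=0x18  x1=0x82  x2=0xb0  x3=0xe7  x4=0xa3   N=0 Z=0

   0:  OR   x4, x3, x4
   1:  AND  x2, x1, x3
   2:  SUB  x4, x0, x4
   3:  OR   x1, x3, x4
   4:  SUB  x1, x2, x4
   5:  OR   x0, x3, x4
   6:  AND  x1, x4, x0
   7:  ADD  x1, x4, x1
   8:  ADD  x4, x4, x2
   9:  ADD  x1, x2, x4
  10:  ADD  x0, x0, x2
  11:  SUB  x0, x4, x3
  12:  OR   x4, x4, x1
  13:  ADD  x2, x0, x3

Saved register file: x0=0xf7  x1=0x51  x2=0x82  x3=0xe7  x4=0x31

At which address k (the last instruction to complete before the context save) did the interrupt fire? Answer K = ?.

K = 5

after  0: x0=0x18 x1=0x82 x2=0xb0 x3=0xe7 x4=0xe7  N=1 Z=0
after  1: x0=0x18 x1=0x82 x2=0x82 x3=0xe7 x4=0xe7  N=1 Z=0
after  2: x0=0x18 x1=0x82 x2=0x82 x3=0xe7 x4=0x31  N=0 Z=0
after  3: x0=0x18 x1=0xf7 x2=0x82 x3=0xe7 x4=0x31  N=1 Z=0
after  4: x0=0x18 x1=0x51 x2=0x82 x3=0xe7 x4=0x31  N=0 Z=0
after  5: x0=0xf7 x1=0x51 x2=0x82 x3=0xe7 x4=0x31  N=1 Z=0
-- IRQ taken; context saved, return-PC = 6 --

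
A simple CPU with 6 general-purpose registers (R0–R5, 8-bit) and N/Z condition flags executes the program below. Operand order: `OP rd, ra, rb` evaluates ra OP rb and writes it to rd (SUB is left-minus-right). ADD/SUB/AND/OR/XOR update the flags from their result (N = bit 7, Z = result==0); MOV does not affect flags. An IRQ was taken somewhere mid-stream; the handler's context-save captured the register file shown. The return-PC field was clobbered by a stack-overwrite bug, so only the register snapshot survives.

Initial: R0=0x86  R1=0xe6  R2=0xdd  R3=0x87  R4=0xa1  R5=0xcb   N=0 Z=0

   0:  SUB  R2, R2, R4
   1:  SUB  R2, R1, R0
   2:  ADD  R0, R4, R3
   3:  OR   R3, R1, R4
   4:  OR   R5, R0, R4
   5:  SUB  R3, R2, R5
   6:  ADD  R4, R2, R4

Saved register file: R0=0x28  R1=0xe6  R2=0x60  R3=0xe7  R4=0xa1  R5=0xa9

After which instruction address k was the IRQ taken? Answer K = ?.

K = 4

after  0: R0=0x86 R1=0xe6 R2=0x3c R3=0x87 R4=0xa1 R5=0xcb  N=0 Z=0
after  1: R0=0x86 R1=0xe6 R2=0x60 R3=0x87 R4=0xa1 R5=0xcb  N=0 Z=0
after  2: R0=0x28 R1=0xe6 R2=0x60 R3=0x87 R4=0xa1 R5=0xcb  N=0 Z=0
after  3: R0=0x28 R1=0xe6 R2=0x60 R3=0xe7 R4=0xa1 R5=0xcb  N=1 Z=0
after  4: R0=0x28 R1=0xe6 R2=0x60 R3=0xe7 R4=0xa1 R5=0xa9  N=1 Z=0
-- IRQ taken; context saved, return-PC = 5 --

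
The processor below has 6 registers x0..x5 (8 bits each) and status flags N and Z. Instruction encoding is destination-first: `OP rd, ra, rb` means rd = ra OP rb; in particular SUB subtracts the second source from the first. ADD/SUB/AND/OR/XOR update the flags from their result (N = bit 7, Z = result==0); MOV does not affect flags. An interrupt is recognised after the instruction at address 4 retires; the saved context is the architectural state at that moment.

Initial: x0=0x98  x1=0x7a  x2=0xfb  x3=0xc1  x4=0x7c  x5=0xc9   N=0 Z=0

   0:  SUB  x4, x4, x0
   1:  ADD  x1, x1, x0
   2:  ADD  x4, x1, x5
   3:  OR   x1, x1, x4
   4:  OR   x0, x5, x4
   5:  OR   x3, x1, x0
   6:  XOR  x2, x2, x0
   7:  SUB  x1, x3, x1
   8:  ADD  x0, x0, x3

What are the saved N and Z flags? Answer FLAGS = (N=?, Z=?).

after  0: x0=0x98 x1=0x7a x2=0xfb x3=0xc1 x4=0xe4 x5=0xc9  N=1 Z=0
after  1: x0=0x98 x1=0x12 x2=0xfb x3=0xc1 x4=0xe4 x5=0xc9  N=0 Z=0
after  2: x0=0x98 x1=0x12 x2=0xfb x3=0xc1 x4=0xdb x5=0xc9  N=1 Z=0
after  3: x0=0x98 x1=0xdb x2=0xfb x3=0xc1 x4=0xdb x5=0xc9  N=1 Z=0
after  4: x0=0xdb x1=0xdb x2=0xfb x3=0xc1 x4=0xdb x5=0xc9  N=1 Z=0
-- IRQ taken; context saved, return-PC = 5 --

FLAGS = (N=1, Z=0)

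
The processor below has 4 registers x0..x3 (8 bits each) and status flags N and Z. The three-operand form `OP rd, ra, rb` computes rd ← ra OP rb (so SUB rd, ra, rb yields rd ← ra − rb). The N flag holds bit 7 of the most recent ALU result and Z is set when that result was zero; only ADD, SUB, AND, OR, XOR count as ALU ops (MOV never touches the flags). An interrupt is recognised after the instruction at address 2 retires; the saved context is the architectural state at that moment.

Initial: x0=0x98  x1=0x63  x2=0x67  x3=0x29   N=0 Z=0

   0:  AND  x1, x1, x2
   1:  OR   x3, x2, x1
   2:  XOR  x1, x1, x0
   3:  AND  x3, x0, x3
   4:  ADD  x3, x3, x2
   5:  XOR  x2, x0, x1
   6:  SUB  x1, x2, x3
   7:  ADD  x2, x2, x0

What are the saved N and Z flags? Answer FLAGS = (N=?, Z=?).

FLAGS = (N=1, Z=0)

after  0: x0=0x98 x1=0x63 x2=0x67 x3=0x29  N=0 Z=0
after  1: x0=0x98 x1=0x63 x2=0x67 x3=0x67  N=0 Z=0
after  2: x0=0x98 x1=0xfb x2=0x67 x3=0x67  N=1 Z=0
-- IRQ taken; context saved, return-PC = 3 --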